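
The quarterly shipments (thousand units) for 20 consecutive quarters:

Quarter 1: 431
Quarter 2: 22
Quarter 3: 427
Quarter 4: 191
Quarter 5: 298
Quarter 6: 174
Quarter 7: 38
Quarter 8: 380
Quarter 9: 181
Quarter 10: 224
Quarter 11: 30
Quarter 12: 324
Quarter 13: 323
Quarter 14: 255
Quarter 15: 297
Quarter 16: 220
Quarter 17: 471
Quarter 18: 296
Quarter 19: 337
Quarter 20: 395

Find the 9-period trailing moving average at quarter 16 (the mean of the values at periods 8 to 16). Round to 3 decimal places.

Sum of periods 8–16: 380 + 181 + 224 + 30 + 324 + 323 + 255 + 297 + 220 = 2234
Divide by 9: 2234 / 9 = 248.222

248.222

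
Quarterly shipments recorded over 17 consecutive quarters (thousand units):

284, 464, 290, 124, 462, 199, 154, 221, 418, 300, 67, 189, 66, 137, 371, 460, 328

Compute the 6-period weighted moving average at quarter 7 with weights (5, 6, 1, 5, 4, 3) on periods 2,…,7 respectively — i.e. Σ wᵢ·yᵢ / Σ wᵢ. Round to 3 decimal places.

Weighted sum: 5·464 + 6·290 + 1·124 + 5·462 + 4·199 + 3·154 = 2320 + 1740 + 124 + 2310 + 796 + 462 = 7752
Weight total: 5 + 6 + 1 + 5 + 4 + 3 = 24
WMA = 7752 / 24 = 323.000

323.000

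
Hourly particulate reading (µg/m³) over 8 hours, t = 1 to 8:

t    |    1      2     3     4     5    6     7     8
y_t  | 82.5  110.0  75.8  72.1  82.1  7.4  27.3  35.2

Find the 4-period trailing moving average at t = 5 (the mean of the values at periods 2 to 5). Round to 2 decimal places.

85.00

Sum of periods 2–5: 110.0 + 75.8 + 72.1 + 82.1 = 340.0
Divide by 4: 340.0 / 4 = 85.00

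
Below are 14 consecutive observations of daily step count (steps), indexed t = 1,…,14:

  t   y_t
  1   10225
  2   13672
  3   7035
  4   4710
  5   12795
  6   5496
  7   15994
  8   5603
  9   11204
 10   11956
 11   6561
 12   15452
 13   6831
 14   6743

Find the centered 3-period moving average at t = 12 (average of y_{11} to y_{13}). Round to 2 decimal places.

9614.67

Sum of periods 11–13: 6561 + 15452 + 6831 = 28844
Divide by 3: 28844 / 3 = 9614.67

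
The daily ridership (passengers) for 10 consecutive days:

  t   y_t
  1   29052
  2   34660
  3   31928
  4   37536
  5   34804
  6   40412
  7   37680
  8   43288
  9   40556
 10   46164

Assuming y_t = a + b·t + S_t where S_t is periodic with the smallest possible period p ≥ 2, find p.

First differences y_{t+1} − y_t: 5608, -2732, 5608, -2732, 5608, -2732, …
The difference pattern repeats every 2 terms and not for any smaller step, so p = 2.

2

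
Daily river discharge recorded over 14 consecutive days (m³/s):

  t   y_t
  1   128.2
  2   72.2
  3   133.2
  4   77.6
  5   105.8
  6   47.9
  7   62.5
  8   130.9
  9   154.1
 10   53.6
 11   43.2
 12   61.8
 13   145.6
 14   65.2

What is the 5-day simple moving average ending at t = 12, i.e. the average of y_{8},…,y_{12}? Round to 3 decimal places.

88.720

Sum of periods 8–12: 130.9 + 154.1 + 53.6 + 43.2 + 61.8 = 443.6
Divide by 5: 443.6 / 5 = 88.720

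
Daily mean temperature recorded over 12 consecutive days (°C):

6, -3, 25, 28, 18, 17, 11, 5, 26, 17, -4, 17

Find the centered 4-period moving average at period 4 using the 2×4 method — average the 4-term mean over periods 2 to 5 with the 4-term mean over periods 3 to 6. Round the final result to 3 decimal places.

19.500

Sum over 2–5: (-3) + 25 + 28 + 18 = 68
Sum over 3–6: 25 + 28 + 18 + 17 = 88
CMA at t=4 = (68 + 88) / (2·4) = 156 / 8 = 19.500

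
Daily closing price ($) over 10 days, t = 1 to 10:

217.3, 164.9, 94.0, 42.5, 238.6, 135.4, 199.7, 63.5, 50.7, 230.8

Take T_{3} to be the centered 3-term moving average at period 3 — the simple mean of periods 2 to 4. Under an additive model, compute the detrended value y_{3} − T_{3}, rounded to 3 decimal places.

Trend T_3 = (164.9 + 94.0 + 42.5) / 3 = 301.4/3 = 100.46667
Detrended value: 94.0 − 100.46667 = -6.467

-6.467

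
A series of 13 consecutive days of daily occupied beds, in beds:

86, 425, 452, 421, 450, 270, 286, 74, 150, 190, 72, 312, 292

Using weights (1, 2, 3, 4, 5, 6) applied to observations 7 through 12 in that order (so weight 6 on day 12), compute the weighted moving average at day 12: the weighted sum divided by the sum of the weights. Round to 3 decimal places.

184.571

Weighted sum: 1·286 + 2·74 + 3·150 + 4·190 + 5·72 + 6·312 = 286 + 148 + 450 + 760 + 360 + 1872 = 3876
Weight total: 1 + 2 + 3 + 4 + 5 + 6 = 21
WMA = 3876 / 21 = 184.571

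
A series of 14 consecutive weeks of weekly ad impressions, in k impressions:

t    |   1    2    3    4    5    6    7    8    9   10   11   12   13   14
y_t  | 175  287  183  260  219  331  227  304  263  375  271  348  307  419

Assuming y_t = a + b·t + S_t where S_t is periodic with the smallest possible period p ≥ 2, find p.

4

First differences y_{t+1} − y_t: 112, -104, 77, -41, 112, -104, 77, -41, 112, -104, …
The difference pattern repeats every 4 terms and not for any smaller step, so p = 4.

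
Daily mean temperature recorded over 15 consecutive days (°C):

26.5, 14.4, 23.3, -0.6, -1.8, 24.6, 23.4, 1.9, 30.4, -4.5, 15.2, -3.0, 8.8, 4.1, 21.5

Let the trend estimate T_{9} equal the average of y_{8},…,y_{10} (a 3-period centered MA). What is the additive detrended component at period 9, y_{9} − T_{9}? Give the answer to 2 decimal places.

Trend T_9 = (1.9 + 30.4 + (-4.5)) / 3 = 27.8/3 = 9.2667
Detrended value: 30.4 − 9.2667 = 21.13

21.13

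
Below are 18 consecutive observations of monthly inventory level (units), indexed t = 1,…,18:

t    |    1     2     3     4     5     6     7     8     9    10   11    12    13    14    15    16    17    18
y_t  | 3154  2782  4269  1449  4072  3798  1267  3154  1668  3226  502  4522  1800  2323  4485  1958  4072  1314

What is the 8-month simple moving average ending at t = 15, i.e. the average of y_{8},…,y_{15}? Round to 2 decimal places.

2710.00

Sum of periods 8–15: 3154 + 1668 + 3226 + 502 + 4522 + 1800 + 2323 + 4485 = 21680
Divide by 8: 21680 / 8 = 2710.00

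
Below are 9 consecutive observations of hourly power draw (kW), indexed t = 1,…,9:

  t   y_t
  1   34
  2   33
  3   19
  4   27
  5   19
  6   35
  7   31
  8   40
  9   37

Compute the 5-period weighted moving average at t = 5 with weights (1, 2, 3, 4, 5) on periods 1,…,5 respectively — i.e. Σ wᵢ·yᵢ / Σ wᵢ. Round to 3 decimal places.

Weighted sum: 1·34 + 2·33 + 3·19 + 4·27 + 5·19 = 34 + 66 + 57 + 108 + 95 = 360
Weight total: 1 + 2 + 3 + 4 + 5 = 15
WMA = 360 / 15 = 24.000

24.000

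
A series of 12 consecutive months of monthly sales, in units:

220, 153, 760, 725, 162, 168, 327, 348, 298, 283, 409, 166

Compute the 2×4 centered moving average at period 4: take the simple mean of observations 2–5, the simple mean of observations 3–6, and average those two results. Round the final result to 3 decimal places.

451.875

Sum over 2–5: 153 + 760 + 725 + 162 = 1800
Sum over 3–6: 760 + 725 + 162 + 168 = 1815
CMA at t=4 = (1800 + 1815) / (2·4) = 3615 / 8 = 451.875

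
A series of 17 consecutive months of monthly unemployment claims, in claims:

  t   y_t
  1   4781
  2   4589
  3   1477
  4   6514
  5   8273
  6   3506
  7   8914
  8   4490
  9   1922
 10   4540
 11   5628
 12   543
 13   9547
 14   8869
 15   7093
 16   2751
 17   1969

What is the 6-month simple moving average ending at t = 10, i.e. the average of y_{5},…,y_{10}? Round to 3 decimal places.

Sum of periods 5–10: 8273 + 3506 + 8914 + 4490 + 1922 + 4540 = 31645
Divide by 6: 31645 / 6 = 5274.167

5274.167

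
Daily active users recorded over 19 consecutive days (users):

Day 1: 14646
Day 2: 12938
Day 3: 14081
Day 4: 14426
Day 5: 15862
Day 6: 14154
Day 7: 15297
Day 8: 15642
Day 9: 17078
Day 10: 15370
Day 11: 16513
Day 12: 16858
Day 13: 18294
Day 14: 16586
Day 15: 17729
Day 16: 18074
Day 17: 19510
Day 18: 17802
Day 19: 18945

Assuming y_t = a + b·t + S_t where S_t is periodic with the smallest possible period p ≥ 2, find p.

First differences y_{t+1} − y_t: -1708, 1143, 345, 1436, -1708, 1143, 345, 1436, -1708, 1143, …
The difference pattern repeats every 4 terms and not for any smaller step, so p = 4.

4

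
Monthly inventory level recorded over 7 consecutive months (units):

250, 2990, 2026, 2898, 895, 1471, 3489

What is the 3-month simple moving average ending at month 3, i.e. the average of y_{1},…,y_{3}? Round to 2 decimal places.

Sum of periods 1–3: 250 + 2990 + 2026 = 5266
Divide by 3: 5266 / 3 = 1755.33

1755.33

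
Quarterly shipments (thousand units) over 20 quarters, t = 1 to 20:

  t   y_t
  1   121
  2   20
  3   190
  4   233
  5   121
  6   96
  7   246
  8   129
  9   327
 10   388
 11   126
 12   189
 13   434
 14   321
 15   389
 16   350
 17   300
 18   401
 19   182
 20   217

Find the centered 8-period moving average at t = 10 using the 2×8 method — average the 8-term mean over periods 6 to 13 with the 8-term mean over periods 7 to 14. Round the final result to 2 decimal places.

Sum over 6–13: 96 + 246 + 129 + 327 + 388 + 126 + 189 + 434 = 1935
Sum over 7–14: 246 + 129 + 327 + 388 + 126 + 189 + 434 + 321 = 2160
CMA at t=10 = (1935 + 2160) / (2·8) = 4095 / 16 = 255.94

255.94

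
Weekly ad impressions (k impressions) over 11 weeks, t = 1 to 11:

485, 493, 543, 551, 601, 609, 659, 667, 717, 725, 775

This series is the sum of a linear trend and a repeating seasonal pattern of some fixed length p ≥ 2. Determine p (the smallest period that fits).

First differences y_{t+1} − y_t: 8, 50, 8, 50, 8, 50, …
The difference pattern repeats every 2 terms and not for any smaller step, so p = 2.

2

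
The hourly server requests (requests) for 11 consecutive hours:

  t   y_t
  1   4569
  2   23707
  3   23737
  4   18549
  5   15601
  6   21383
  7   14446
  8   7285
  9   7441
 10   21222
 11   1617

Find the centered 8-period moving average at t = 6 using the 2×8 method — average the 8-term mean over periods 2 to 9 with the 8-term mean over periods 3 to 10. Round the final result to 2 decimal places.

16363.31

Sum over 2–9: 23707 + 23737 + 18549 + 15601 + 21383 + 14446 + 7285 + 7441 = 132149
Sum over 3–10: 23737 + 18549 + 15601 + 21383 + 14446 + 7285 + 7441 + 21222 = 129664
CMA at t=6 = (132149 + 129664) / (2·8) = 261813 / 16 = 16363.31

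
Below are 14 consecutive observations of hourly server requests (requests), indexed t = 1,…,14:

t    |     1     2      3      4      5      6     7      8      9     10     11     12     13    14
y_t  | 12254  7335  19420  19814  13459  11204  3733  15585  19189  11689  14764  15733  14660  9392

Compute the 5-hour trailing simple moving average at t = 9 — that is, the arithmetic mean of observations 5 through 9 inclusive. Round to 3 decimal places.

Sum of periods 5–9: 13459 + 11204 + 3733 + 15585 + 19189 = 63170
Divide by 5: 63170 / 5 = 12634.000

12634.000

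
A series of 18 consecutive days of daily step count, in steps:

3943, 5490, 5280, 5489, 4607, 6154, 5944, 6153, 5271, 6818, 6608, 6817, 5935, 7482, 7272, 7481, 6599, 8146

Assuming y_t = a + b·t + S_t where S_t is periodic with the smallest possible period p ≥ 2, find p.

First differences y_{t+1} − y_t: 1547, -210, 209, -882, 1547, -210, 209, -882, 1547, -210, …
The difference pattern repeats every 4 terms and not for any smaller step, so p = 4.

4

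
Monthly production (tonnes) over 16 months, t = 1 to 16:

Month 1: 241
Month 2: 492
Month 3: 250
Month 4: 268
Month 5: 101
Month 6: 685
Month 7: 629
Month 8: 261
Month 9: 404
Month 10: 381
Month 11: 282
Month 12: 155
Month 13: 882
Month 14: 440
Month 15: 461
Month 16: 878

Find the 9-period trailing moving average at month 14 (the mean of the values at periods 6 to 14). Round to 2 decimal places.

457.67

Sum of periods 6–14: 685 + 629 + 261 + 404 + 381 + 282 + 155 + 882 + 440 = 4119
Divide by 9: 4119 / 9 = 457.67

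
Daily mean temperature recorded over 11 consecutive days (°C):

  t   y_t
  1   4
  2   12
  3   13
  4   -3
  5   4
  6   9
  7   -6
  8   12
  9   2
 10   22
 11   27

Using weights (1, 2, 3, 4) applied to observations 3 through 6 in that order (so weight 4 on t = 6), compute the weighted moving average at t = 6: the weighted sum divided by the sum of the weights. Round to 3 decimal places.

5.500

Weighted sum: 1·13 + 2·-3 + 3·4 + 4·9 = 13 + -6 + 12 + 36 = 55
Weight total: 1 + 2 + 3 + 4 = 10
WMA = 55 / 10 = 5.500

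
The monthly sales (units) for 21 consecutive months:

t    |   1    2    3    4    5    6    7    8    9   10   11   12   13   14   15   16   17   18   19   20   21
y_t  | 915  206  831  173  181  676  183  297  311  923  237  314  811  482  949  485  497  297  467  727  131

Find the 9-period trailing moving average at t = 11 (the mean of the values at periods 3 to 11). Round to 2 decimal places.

423.56

Sum of periods 3–11: 831 + 173 + 181 + 676 + 183 + 297 + 311 + 923 + 237 = 3812
Divide by 9: 3812 / 9 = 423.56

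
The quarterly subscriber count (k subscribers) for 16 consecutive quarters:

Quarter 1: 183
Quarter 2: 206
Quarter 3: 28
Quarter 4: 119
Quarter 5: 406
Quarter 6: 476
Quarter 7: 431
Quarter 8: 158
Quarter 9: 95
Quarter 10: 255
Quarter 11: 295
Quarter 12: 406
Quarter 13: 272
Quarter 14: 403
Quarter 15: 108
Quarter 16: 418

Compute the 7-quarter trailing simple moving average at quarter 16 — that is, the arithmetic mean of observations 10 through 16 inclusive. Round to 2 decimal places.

Sum of periods 10–16: 255 + 295 + 406 + 272 + 403 + 108 + 418 = 2157
Divide by 7: 2157 / 7 = 308.14

308.14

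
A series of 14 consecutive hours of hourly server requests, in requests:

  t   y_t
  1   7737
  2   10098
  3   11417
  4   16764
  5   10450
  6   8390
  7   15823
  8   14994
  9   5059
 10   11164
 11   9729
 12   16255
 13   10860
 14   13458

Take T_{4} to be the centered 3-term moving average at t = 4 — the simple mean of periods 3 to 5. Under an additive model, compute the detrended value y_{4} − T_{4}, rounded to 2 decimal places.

3887.00

Trend T_4 = (11417 + 16764 + 10450) / 3 = 38631/3 = 12877.0000
Detrended value: 16764 − 12877.0000 = 3887.00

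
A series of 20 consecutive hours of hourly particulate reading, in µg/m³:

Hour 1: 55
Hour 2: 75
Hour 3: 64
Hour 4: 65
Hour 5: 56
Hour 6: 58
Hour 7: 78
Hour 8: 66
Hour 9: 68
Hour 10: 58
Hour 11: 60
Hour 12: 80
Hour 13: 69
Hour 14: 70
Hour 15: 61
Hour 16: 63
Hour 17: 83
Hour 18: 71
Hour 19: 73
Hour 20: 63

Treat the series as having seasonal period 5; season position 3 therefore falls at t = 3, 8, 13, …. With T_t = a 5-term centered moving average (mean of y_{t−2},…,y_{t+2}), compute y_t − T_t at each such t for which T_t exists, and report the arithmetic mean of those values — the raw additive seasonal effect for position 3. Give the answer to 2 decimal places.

0.70

Season position 3 occurs at t = 3, 8, 13, 18 (where T_t is defined).
t=3: T_3 = 63.0000; y_3 − T_3 = 64 − 63.0000 = 1.0000
t=8: T_8 = 65.6000; y_8 − T_8 = 66 − 65.6000 = 0.4000
t=13: T_13 = 68.0000; y_13 − T_13 = 69 − 68.0000 = 1.0000
t=18: T_18 = 70.6000; y_18 − T_18 = 71 − 70.6000 = 0.4000
Mean deviation: (1.0000 + 0.4000 + 1.0000 + 0.4000) / 4 = 0.70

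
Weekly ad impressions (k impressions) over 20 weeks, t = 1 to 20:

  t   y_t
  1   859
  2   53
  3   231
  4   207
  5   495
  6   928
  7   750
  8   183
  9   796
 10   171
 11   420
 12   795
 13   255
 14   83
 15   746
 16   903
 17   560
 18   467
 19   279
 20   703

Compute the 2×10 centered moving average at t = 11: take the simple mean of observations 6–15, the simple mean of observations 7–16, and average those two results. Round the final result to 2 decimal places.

511.45

Sum over 6–15: 928 + 750 + 183 + 796 + 171 + 420 + 795 + 255 + 83 + 746 = 5127
Sum over 7–16: 750 + 183 + 796 + 171 + 420 + 795 + 255 + 83 + 746 + 903 = 5102
CMA at t=11 = (5127 + 5102) / (2·10) = 10229 / 20 = 511.45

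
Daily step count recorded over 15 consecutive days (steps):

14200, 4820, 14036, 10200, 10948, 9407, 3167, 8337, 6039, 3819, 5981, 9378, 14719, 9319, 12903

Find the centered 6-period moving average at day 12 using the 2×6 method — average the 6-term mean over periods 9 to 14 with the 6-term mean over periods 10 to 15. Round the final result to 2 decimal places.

8781.17

Sum over 9–14: 6039 + 3819 + 5981 + 9378 + 14719 + 9319 = 49255
Sum over 10–15: 3819 + 5981 + 9378 + 14719 + 9319 + 12903 = 56119
CMA at t=12 = (49255 + 56119) / (2·6) = 105374 / 12 = 8781.17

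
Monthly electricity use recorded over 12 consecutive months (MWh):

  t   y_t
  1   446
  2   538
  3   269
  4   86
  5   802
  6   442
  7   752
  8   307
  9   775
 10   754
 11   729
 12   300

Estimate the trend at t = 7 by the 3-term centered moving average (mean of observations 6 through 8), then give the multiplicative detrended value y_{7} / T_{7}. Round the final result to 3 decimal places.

1.503

Trend T_7 = (442 + 752 + 307) / 3 = 1501/3 = 500.33333
Ratio to trend: 752 / 500.33333 = 1.503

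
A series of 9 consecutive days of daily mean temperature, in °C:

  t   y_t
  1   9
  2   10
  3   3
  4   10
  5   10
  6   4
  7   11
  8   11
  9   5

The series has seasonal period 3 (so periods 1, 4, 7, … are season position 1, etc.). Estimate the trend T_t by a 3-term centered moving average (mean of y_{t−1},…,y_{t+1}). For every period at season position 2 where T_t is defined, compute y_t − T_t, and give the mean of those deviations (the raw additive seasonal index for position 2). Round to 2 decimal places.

Season position 2 occurs at t = 2, 5, 8 (where T_t is defined).
t=2: T_2 = 7.3333; y_2 − T_2 = 10 − 7.3333 = 2.6667
t=5: T_5 = 8.0000; y_5 − T_5 = 10 − 8.0000 = 2.0000
t=8: T_8 = 9.0000; y_8 − T_8 = 11 − 9.0000 = 2.0000
Mean deviation: (2.6667 + 2.0000 + 2.0000) / 3 = 2.22

2.22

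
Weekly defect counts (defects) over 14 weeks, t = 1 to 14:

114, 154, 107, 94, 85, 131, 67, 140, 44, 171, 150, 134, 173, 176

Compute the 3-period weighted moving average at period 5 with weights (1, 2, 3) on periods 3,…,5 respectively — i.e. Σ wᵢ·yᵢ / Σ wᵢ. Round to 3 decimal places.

Weighted sum: 1·107 + 2·94 + 3·85 = 107 + 188 + 255 = 550
Weight total: 1 + 2 + 3 = 6
WMA = 550 / 6 = 91.667

91.667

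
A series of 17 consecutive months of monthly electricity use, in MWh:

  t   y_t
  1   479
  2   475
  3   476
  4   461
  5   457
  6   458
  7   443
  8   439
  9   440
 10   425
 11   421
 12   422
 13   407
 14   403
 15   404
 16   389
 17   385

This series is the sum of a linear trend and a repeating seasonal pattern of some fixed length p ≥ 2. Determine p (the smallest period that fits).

First differences y_{t+1} − y_t: -4, 1, -15, -4, 1, -15, -4, 1, …
The difference pattern repeats every 3 terms and not for any smaller step, so p = 3.

3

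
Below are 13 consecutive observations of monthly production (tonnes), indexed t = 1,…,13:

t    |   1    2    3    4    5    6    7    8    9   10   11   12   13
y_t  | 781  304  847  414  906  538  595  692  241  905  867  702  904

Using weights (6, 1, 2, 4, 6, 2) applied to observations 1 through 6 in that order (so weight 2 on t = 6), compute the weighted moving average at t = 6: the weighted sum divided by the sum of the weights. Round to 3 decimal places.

707.238

Weighted sum: 6·781 + 1·304 + 2·847 + 4·414 + 6·906 + 2·538 = 4686 + 304 + 1694 + 1656 + 5436 + 1076 = 14852
Weight total: 6 + 1 + 2 + 4 + 6 + 2 = 21
WMA = 14852 / 21 = 707.238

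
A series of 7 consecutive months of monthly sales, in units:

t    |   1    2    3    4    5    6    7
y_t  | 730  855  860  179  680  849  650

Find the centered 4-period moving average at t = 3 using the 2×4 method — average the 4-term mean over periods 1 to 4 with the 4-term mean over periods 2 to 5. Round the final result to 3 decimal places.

Sum over 1–4: 730 + 855 + 860 + 179 = 2624
Sum over 2–5: 855 + 860 + 179 + 680 = 2574
CMA at t=3 = (2624 + 2574) / (2·4) = 5198 / 8 = 649.750

649.750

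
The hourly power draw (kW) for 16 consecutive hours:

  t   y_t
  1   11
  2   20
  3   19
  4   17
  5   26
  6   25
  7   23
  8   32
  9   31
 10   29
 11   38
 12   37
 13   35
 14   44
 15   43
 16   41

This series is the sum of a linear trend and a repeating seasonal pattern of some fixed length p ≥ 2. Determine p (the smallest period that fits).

First differences y_{t+1} − y_t: 9, -1, -2, 9, -1, -2, 9, -1, …
The difference pattern repeats every 3 terms and not for any smaller step, so p = 3.

3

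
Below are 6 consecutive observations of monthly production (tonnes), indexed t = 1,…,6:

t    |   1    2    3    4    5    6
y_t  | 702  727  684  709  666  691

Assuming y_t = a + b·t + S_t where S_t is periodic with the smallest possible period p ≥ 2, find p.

2

First differences y_{t+1} − y_t: 25, -43, 25, -43, 25, …
The difference pattern repeats every 2 terms and not for any smaller step, so p = 2.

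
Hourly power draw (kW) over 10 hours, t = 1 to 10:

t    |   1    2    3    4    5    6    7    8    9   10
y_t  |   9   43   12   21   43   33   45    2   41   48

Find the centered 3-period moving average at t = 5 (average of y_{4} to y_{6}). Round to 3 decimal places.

32.333

Sum of periods 4–6: 21 + 43 + 33 = 97
Divide by 3: 97 / 3 = 32.333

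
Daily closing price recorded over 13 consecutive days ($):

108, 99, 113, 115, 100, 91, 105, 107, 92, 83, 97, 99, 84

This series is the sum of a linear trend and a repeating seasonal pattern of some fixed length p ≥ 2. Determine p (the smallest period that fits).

First differences y_{t+1} − y_t: -9, 14, 2, -15, -9, 14, 2, -15, -9, 14, …
The difference pattern repeats every 4 terms and not for any smaller step, so p = 4.

4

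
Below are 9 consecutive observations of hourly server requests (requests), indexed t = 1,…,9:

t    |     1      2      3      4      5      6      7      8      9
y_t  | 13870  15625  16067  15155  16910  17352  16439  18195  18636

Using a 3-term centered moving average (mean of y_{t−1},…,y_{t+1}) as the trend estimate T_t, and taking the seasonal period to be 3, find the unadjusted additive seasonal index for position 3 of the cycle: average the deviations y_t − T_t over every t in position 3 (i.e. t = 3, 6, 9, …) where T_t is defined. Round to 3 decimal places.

Season position 3 occurs at t = 3, 6 (where T_t is defined).
t=3: T_3 = 15615.66667; y_3 − T_3 = 16067 − 15615.66667 = 451.33333
t=6: T_6 = 16900.33333; y_6 − T_6 = 17352 − 16900.33333 = 451.66667
Mean deviation: (451.33333 + 451.66667) / 2 = 451.500

451.500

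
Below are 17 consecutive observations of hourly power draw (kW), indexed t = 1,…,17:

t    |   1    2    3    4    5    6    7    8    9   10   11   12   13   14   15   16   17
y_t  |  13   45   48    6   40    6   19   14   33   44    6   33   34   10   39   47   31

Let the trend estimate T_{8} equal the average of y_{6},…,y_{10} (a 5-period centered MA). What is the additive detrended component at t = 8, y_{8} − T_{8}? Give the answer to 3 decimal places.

-9.200

Trend T_8 = (6 + 19 + 14 + 33 + 44) / 5 = 116/5 = 23.20000
Detrended value: 14 − 23.20000 = -9.200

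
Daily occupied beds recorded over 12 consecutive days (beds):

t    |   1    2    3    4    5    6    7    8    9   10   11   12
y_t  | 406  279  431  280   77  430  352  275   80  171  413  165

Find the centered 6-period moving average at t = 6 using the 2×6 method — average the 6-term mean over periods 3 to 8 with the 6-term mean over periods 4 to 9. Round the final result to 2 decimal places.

278.25

Sum over 3–8: 431 + 280 + 77 + 430 + 352 + 275 = 1845
Sum over 4–9: 280 + 77 + 430 + 352 + 275 + 80 = 1494
CMA at t=6 = (1845 + 1494) / (2·6) = 3339 / 12 = 278.25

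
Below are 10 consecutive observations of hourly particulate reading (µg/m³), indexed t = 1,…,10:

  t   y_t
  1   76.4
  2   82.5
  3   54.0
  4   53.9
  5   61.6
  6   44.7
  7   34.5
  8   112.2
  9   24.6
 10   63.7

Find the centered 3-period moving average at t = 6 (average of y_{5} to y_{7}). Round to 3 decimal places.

Sum of periods 5–7: 61.6 + 44.7 + 34.5 = 140.8
Divide by 3: 140.8 / 3 = 46.933

46.933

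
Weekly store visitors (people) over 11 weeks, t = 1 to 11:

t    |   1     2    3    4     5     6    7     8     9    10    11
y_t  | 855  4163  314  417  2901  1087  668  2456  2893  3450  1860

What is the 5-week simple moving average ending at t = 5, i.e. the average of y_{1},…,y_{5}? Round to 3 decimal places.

Sum of periods 1–5: 855 + 4163 + 314 + 417 + 2901 = 8650
Divide by 5: 8650 / 5 = 1730.000

1730.000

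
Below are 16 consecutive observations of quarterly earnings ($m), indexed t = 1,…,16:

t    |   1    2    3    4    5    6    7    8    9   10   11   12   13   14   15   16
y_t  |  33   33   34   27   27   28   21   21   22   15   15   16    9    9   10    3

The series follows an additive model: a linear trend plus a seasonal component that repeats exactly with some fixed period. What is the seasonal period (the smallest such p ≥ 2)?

First differences y_{t+1} − y_t: 0, 1, -7, 0, 1, -7, 0, 1, …
The difference pattern repeats every 3 terms and not for any smaller step, so p = 3.

3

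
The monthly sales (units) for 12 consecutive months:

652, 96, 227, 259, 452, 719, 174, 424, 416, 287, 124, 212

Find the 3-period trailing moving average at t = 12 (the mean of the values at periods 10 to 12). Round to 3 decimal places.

Sum of periods 10–12: 287 + 124 + 212 = 623
Divide by 3: 623 / 3 = 207.667

207.667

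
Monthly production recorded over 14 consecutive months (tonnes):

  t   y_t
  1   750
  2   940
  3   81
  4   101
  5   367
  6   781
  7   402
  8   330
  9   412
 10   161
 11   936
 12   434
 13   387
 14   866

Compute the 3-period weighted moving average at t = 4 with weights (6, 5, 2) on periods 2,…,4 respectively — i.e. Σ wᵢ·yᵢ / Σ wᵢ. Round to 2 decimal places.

Weighted sum: 6·940 + 5·81 + 2·101 = 5640 + 405 + 202 = 6247
Weight total: 6 + 5 + 2 = 13
WMA = 6247 / 13 = 480.54

480.54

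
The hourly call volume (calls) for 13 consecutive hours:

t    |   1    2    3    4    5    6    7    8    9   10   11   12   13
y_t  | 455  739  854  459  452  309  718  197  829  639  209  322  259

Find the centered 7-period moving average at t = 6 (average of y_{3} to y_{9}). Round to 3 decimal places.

545.429

Sum of periods 3–9: 854 + 459 + 452 + 309 + 718 + 197 + 829 = 3818
Divide by 7: 3818 / 7 = 545.429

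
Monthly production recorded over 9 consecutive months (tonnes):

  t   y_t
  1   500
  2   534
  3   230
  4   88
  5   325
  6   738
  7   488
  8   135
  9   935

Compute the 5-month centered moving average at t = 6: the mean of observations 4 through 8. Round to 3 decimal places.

354.800

Sum of periods 4–8: 88 + 325 + 738 + 488 + 135 = 1774
Divide by 5: 1774 / 5 = 354.800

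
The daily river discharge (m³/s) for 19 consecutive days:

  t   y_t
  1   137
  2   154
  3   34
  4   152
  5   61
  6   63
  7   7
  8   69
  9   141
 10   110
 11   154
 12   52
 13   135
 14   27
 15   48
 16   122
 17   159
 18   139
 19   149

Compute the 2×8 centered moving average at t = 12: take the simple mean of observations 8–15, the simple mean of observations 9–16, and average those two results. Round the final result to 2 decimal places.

Sum over 8–15: 69 + 141 + 110 + 154 + 52 + 135 + 27 + 48 = 736
Sum over 9–16: 141 + 110 + 154 + 52 + 135 + 27 + 48 + 122 = 789
CMA at t=12 = (736 + 789) / (2·8) = 1525 / 16 = 95.31

95.31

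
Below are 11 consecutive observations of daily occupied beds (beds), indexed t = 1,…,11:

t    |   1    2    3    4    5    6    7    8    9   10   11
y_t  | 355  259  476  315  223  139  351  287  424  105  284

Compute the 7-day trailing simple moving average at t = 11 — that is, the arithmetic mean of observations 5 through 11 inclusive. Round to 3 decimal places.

259.000

Sum of periods 5–11: 223 + 139 + 351 + 287 + 424 + 105 + 284 = 1813
Divide by 7: 1813 / 7 = 259.000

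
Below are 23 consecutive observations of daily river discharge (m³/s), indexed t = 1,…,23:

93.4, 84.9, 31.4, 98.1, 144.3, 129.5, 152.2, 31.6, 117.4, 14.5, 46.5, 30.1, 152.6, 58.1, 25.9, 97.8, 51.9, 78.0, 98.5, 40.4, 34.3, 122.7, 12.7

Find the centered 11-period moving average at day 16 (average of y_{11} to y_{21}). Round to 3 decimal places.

64.918

Sum of periods 11–21: 46.5 + 30.1 + 152.6 + 58.1 + 25.9 + 97.8 + 51.9 + 78.0 + 98.5 + 40.4 + 34.3 = 714.1
Divide by 11: 714.1 / 11 = 64.918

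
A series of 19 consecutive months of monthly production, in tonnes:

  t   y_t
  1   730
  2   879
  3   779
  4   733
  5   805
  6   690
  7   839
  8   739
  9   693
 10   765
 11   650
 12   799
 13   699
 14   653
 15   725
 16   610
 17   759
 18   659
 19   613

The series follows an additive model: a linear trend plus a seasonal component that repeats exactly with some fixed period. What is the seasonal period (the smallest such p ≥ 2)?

First differences y_{t+1} − y_t: 149, -100, -46, 72, -115, 149, -100, -46, 72, -115, 149, -100, …
The difference pattern repeats every 5 terms and not for any smaller step, so p = 5.

5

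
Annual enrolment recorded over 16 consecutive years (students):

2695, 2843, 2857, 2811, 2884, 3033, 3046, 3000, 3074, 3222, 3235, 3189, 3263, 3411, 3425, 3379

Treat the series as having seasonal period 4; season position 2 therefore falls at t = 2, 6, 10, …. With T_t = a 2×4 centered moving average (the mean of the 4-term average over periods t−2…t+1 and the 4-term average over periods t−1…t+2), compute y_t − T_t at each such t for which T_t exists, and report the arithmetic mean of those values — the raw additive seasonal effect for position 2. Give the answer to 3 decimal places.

65.583

Season position 2 occurs at t = 6, 10, 14 (where T_t is defined).
t=6: T_6 = 2967.12500; y_6 − T_6 = 3033 − 2967.12500 = 65.87500
t=10: T_10 = 3156.37500; y_10 − T_10 = 3222 − 3156.37500 = 65.62500
t=14: T_14 = 3345.75000; y_14 − T_14 = 3411 − 3345.75000 = 65.25000
Mean deviation: (65.87500 + 65.62500 + 65.25000) / 3 = 65.583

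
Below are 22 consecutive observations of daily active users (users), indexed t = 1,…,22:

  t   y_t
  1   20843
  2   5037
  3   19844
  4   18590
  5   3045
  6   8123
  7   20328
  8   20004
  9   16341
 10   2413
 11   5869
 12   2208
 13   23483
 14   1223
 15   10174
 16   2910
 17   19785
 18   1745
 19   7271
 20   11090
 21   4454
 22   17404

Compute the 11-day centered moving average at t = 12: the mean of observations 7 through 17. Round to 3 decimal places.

11339.818

Sum of periods 7–17: 20328 + 20004 + 16341 + 2413 + 5869 + 2208 + 23483 + 1223 + 10174 + 2910 + 19785 = 124738
Divide by 11: 124738 / 11 = 11339.818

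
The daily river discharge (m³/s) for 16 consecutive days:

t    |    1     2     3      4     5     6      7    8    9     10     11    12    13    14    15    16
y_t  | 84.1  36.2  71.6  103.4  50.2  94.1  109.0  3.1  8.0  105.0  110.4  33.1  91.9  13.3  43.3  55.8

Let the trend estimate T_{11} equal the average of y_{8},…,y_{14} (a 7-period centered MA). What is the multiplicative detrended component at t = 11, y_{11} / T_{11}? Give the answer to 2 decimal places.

2.12

Trend T_11 = (3.1 + 8.0 + 105.0 + 110.4 + 33.1 + 91.9 + 13.3) / 7 = 364.8/7 = 52.1143
Ratio to trend: 110.4 / 52.1143 = 2.12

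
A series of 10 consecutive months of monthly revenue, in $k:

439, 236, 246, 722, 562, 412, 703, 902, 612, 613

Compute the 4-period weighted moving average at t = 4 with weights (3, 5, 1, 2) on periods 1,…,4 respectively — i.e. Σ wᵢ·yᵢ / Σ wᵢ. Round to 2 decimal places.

380.64

Weighted sum: 3·439 + 5·236 + 1·246 + 2·722 = 1317 + 1180 + 246 + 1444 = 4187
Weight total: 3 + 5 + 1 + 2 = 11
WMA = 4187 / 11 = 380.64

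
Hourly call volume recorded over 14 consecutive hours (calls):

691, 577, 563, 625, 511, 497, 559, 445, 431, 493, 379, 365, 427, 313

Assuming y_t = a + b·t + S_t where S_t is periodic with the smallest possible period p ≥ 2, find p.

First differences y_{t+1} − y_t: -114, -14, 62, -114, -14, 62, -114, -14, …
The difference pattern repeats every 3 terms and not for any smaller step, so p = 3.

3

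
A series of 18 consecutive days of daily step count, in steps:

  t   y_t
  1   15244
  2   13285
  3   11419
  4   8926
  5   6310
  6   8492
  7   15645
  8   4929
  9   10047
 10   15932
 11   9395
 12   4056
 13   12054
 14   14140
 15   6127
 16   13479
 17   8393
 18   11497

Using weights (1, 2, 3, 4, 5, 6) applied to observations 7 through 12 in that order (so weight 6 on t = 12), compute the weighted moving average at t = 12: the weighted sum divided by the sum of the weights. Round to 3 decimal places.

9080.143

Weighted sum: 1·15645 + 2·4929 + 3·10047 + 4·15932 + 5·9395 + 6·4056 = 15645 + 9858 + 30141 + 63728 + 46975 + 24336 = 190683
Weight total: 1 + 2 + 3 + 4 + 5 + 6 = 21
WMA = 190683 / 21 = 9080.143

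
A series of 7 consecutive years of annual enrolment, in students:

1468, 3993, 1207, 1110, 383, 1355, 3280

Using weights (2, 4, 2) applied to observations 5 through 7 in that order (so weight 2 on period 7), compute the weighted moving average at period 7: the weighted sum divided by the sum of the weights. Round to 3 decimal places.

Weighted sum: 2·383 + 4·1355 + 2·3280 = 766 + 5420 + 6560 = 12746
Weight total: 2 + 4 + 2 = 8
WMA = 12746 / 8 = 1593.250

1593.250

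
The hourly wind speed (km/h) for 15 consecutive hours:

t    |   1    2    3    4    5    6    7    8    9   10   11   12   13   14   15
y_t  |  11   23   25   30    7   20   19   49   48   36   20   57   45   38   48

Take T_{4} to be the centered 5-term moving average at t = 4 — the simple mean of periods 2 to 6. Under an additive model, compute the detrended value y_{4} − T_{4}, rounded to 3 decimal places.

9.000

Trend T_4 = (23 + 25 + 30 + 7 + 20) / 5 = 105/5 = 21.00000
Detrended value: 30 − 21.00000 = 9.000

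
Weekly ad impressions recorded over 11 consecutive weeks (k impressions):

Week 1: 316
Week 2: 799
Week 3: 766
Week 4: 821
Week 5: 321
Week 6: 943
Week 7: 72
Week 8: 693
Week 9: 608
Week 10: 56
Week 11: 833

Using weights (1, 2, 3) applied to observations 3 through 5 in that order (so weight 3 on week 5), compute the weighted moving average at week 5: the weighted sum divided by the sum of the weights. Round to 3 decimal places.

561.833

Weighted sum: 1·766 + 2·821 + 3·321 = 766 + 1642 + 963 = 3371
Weight total: 1 + 2 + 3 = 6
WMA = 3371 / 6 = 561.833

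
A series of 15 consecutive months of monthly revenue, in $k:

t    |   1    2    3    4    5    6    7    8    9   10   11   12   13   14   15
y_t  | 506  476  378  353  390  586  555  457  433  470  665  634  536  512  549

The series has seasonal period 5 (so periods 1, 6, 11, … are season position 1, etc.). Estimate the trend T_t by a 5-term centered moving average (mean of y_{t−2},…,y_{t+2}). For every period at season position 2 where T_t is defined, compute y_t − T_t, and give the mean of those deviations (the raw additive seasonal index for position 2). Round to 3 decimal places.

70.700

Season position 2 occurs at t = 7, 12 (where T_t is defined).
t=7: T_7 = 484.20000; y_7 − T_7 = 555 − 484.20000 = 70.80000
t=12: T_12 = 563.40000; y_12 − T_12 = 634 − 563.40000 = 70.60000
Mean deviation: (70.80000 + 70.60000) / 2 = 70.700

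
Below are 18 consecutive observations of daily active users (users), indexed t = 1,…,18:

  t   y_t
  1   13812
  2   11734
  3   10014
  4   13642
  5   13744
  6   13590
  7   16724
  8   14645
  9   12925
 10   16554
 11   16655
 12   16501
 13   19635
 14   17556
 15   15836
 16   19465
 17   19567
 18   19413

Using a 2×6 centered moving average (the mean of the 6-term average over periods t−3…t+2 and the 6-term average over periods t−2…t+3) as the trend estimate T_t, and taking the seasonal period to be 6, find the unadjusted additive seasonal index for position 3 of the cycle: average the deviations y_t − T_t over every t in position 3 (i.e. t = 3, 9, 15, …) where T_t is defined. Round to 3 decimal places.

-2499.875

Season position 3 occurs at t = 9, 15 (where T_t is defined).
t=9: T_9 = 15424.75000; y_9 − T_9 = 12925 − 15424.75000 = -2499.75000
t=15: T_15 = 18336.00000; y_15 − T_15 = 15836 − 18336.00000 = -2500.00000
Mean deviation: (-2499.75000 + -2500.00000) / 2 = -2499.875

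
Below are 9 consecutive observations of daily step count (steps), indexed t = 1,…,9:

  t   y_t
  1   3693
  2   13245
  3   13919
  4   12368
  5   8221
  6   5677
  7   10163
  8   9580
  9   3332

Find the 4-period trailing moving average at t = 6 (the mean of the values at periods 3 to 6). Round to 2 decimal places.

10046.25

Sum of periods 3–6: 13919 + 12368 + 8221 + 5677 = 40185
Divide by 4: 40185 / 4 = 10046.25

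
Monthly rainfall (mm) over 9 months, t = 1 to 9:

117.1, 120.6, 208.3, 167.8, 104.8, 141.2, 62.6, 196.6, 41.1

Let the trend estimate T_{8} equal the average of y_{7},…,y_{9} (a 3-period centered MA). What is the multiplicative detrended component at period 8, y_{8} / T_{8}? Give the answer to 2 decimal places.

Trend T_8 = (62.6 + 196.6 + 41.1) / 3 = 300.3/3 = 100.1000
Ratio to trend: 196.6 / 100.1000 = 1.96

1.96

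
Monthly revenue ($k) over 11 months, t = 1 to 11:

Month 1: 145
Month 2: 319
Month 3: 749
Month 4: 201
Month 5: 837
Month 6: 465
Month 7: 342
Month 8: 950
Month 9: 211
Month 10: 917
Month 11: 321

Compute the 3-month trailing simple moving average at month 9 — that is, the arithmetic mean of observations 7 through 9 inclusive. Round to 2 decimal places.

501.00

Sum of periods 7–9: 342 + 950 + 211 = 1503
Divide by 3: 1503 / 3 = 501.00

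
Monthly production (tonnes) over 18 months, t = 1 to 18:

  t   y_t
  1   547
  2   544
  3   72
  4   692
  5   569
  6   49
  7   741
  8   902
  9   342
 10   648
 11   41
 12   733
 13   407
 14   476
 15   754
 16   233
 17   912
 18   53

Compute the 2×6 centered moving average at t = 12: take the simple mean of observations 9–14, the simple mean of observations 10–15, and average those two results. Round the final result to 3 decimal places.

Sum over 9–14: 342 + 648 + 41 + 733 + 407 + 476 = 2647
Sum over 10–15: 648 + 41 + 733 + 407 + 476 + 754 = 3059
CMA at t=12 = (2647 + 3059) / (2·6) = 5706 / 12 = 475.500

475.500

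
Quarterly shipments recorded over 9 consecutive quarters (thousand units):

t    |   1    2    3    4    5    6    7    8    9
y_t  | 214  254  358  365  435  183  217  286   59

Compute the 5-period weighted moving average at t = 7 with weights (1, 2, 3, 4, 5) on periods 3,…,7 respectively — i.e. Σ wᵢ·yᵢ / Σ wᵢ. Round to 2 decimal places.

280.67

Weighted sum: 1·358 + 2·365 + 3·435 + 4·183 + 5·217 = 358 + 730 + 1305 + 732 + 1085 = 4210
Weight total: 1 + 2 + 3 + 4 + 5 = 15
WMA = 4210 / 15 = 280.67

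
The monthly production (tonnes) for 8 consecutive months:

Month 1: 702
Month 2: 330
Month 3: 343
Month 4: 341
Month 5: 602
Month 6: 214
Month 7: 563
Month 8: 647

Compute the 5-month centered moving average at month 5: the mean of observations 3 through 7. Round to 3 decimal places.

412.600

Sum of periods 3–7: 343 + 341 + 602 + 214 + 563 = 2063
Divide by 5: 2063 / 5 = 412.600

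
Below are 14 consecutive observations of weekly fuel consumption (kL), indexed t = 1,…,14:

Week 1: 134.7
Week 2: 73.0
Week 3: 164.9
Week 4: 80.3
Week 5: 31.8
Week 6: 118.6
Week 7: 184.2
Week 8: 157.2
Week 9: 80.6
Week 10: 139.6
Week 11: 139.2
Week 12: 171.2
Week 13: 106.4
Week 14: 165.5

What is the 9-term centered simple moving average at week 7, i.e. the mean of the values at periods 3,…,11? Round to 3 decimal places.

121.822

Sum of periods 3–11: 164.9 + 80.3 + 31.8 + 118.6 + 184.2 + 157.2 + 80.6 + 139.6 + 139.2 = 1096.4
Divide by 9: 1096.4 / 9 = 121.822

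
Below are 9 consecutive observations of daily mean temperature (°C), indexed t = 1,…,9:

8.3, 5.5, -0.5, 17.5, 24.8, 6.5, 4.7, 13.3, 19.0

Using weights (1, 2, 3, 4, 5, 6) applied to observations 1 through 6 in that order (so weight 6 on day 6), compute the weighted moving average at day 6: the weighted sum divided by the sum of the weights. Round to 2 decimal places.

11.94

Weighted sum: 1·8.3 + 2·5.5 + 3·-0.5 + 4·17.5 + 5·24.8 + 6·6.5 = 8.3 + 11.0 + -1.5 + 70.0 + 124.0 + 39.0 = 250.8
Weight total: 1 + 2 + 3 + 4 + 5 + 6 = 21
WMA = 250.8 / 21 = 11.94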